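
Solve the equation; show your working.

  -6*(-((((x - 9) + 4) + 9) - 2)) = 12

Step 1. [-6*(-((((x - 9) + 4) + 9) - 2)) = 12] divide by the outer -6 ⇒ div: -((((x - 9) + 4) + 9) - 2) = -2.
Step 2. [-((((x - 9) + 4) + 9) - 2) = -2] flip signs both sides ⇒ neg: (((x - 9) + 4) + 9) - 2 = 2.
Step 3. [(((x - 9) + 4) + 9) - 2 = 2] -2 is outermost — add 2 both sides ⇒ sub: ((x - 9) + 4) + 9 = 4.
Step 4. [((x - 9) + 4) + 9 = 4] +9 is outermost — subtract 9 both sides, so sub: (x - 9) + 4 = -5.
Step 5. [(x - 9) + 4 = -5] +4 is outermost — subtract 4 both sides, so sub: x - 9 = -9.
Step 6. [x - 9 = -9] the outer -9 inverts by adding 9 ⇒ sub: x = 0.

Answer: x ∈ {0}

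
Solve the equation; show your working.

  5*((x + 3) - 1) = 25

Step 1. [5*((x + 3) - 1) = 25] leading coefficient 5: divide by 5, so div: (x + 3) - 1 = 5.
Step 2. [(x + 3) - 1 = 5] add 1: x sits inside (… - 1) ⇒ sub: x + 3 = 6.
Step 3. [x + 3 = 6] +3 is outermost — subtract 3 both sides. So sub: x = 3.

Answer: x ∈ {3}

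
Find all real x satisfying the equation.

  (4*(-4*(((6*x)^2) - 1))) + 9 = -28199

Step 1. [(4*(-4*(((6*x)^2) - 1))) + 9 = -28199] the outer +9 inverts by subtracting 9. So sub: 4*(-4*(((6*x)^2) - 1)) = -28208.
Step 2. [4*(-4*(((6*x)^2) - 1)) = -28208] divide by the outer 4, so div: -4*(((6*x)^2) - 1) = -7052.
Step 3. [-4*(((6*x)^2) - 1) = -7052] LHS = -4·(…); ÷-4 both sides. So div: ((6*x)^2) - 1 = 1763.
Step 4. [((6*x)^2) - 1 = 1763] -1 is outermost — add 1 both sides ⇒ sub: (6*x)^2 = 1764.
Step 5. [(6*x)^2 = 1764] LHS squared, RHS 1764 ≥ 0: apply √ (±). So sqrt: 6*x = 42 or -42.
Step 6. [6*x = 42 or -42] 6 out front; divide by 6. So div: x = 7 or -7.

Answer: x ∈ {-7, 7}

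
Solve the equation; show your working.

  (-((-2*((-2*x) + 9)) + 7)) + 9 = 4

Step 1. [(-((-2*((-2*x) + 9)) + 7)) + 9 = 4] +9 is outermost — subtract 9 both sides. So sub: -((-2*((-2*x) + 9)) + 7) = -5.
Step 2. [-((-2*((-2*x) + 9)) + 7) = -5] leading − — multiply by −1, so neg: (-2*((-2*x) + 9)) + 7 = 5.
Step 3. [(-2*((-2*x) + 9)) + 7 = 5] +7 is outermost — subtract 7 both sides. So sub: -2*((-2*x) + 9) = -2.
Step 4. [-2*((-2*x) + 9) = -2] leading coefficient -2: divide by -2, so div: (-2*x) + 9 = 1.
Step 5. [(-2*x) + 9 = 1] 9 comes off first (subtract 9), so sub: -2*x = -8.
Step 6. [-2*x = -8] divide by the outer -2, so div: x = 4.

Answer: x ∈ {4}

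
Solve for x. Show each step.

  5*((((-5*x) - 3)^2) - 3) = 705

Step 1. [5*((((-5*x) - 3)^2) - 3) = 705] 5 out front; divide by 5. So div: (((-5*x) - 3)^2) - 3 = 141.
Step 2. [(((-5*x) - 3)^2) - 3 = 141] add 3: x sits inside (… - 3) ⇒ sub: ((-5*x) - 3)^2 = 144.
Step 3. [((-5*x) - 3)^2 = 144] √ both sides: 144 ≥ 0 gives two branches, so sqrt: (-5*x) - 3 = 12 or -12.
Step 4. [(-5*x) - 3 = 12 or -12] peel the -3: add 3 from each side ⇒ sub: -5*x = 15 or -9.
Step 5. [-5*x = 15 or -9] LHS = -5·(…); ÷-5 both sides ⇒ div: x = -3 or 9/5.

Answer: x ∈ {-3, 9/5}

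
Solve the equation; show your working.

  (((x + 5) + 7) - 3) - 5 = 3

Step 1. [(((x + 5) + 7) - 3) - 5 = 3] the outer -5 inverts by adding 5, so sub: ((x + 5) + 7) - 3 = 8.
Step 2. [((x + 5) + 7) - 3 = 8] peel the -3: add 3 from each side, so sub: (x + 5) + 7 = 11.
Step 3. [(x + 5) + 7 = 11] 7 comes off first (subtract 7) ⇒ sub: x + 5 = 4.
Step 4. [x + 5 = 4] the outer +5 inverts by subtracting 5, so sub: x = -1.

Answer: x ∈ {-1}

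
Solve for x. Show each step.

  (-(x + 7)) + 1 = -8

Step 1. [(-(x + 7)) + 1 = -8] subtract 1: x sits inside (… + 1) ⇒ sub: -(x + 7) = -9.
Step 2. [-(x + 7) = -9] flip signs both sides ⇒ neg: x + 7 = 9.
Step 3. [x + 7 = 9] +7 is outermost — subtract 7 both sides, so sub: x = 2.

Answer: x ∈ {2}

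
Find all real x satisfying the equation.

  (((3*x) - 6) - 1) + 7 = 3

Step 1. [(((3*x) - 6) - 1) + 7 = 3] peel the +7: subtract 7 from each side ⇒ sub: ((3*x) - 6) - 1 = -4.
Step 2. [((3*x) - 6) - 1 = -4] add 1: x sits inside (… - 1). So sub: (3*x) - 6 = -3.
Step 3. [(3*x) - 6 = -3] 3 | LHS and 3 | -3: pull 3 out, so factor: x - 2 = -1.
Step 4. [x - 2 = -1] the outer -2 inverts by adding 2. So sub: x = 1.

Answer: x ∈ {1}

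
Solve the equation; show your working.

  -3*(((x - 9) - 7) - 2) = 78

Step 1. [-3*(((x - 9) - 7) - 2) = 78] divide by the outer -3 ⇒ div: ((x - 9) - 7) - 2 = -26.
Step 2. [((x - 9) - 7) - 2 = -26] the outer -2 inverts by adding 2, so sub: (x - 9) - 7 = -24.
Step 3. [(x - 9) - 7 = -24] peel the -7: add 7 from each side ⇒ sub: x - 9 = -17.
Step 4. [x - 9 = -17] -9 is outermost — add 9 both sides. So sub: x = -8.

Answer: x ∈ {-8}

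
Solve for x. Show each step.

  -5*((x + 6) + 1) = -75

Step 1. [-5*((x + 6) + 1) = -75] -5 out front; divide by -5 ⇒ div: (x + 6) + 1 = 15.
Step 2. [(x + 6) + 1 = 15] peel the +1: subtract 1 from each side, so sub: x + 6 = 14.
Step 3. [x + 6 = 14] +6 is outermost — subtract 6 both sides ⇒ sub: x = 8.

Answer: x ∈ {8}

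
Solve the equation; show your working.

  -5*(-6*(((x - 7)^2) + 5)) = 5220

Step 1. [-5*(-6*(((x - 7)^2) + 5)) = 5220] -5 out front; divide by -5 ⇒ div: -6*(((x - 7)^2) + 5) = -1044.
Step 2. [-6*(((x - 7)^2) + 5) = -1044] divide by the outer -6 ⇒ div: ((x - 7)^2) + 5 = 174.
Step 3. [((x - 7)^2) + 5 = 174] subtract 5: x sits inside (… + 5). So sub: (x - 7)^2 = 169.
Step 4. [(x - 7)^2 = 169] LHS squared, RHS 169 ≥ 0: apply √ (±), so sqrt: x - 7 = 13 or -13.
Step 5. [x - 7 = 13 or -13] -7 is outermost — add 7 both sides ⇒ sub: x = 20 or -6.

Answer: x ∈ {-6, 20}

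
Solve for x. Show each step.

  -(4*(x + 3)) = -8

Step 1. [-(4*(x + 3)) = -8] leading − — multiply by −1, so neg: 4*(x + 3) = 8.
Step 2. [4*(x + 3) = 8] 4·(inner) — divide through by 4. So div: x + 3 = 2.
Step 3. [x + 3 = 2] 3 comes off first (subtract 3), so sub: x = -1.

Answer: x ∈ {-1}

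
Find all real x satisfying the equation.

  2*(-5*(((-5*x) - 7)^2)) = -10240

Step 1. [2*(-5*(((-5*x) - 7)^2)) = -10240] 2 out front; divide by 2. So div: -5*(((-5*x) - 7)^2) = -5120.
Step 2. [-5*(((-5*x) - 7)^2) = -5120] leading coefficient -5: divide by -5 ⇒ div: ((-5*x) - 7)^2 = 1024.
Step 3. [((-5*x) - 7)^2 = 1024] √ both sides: 1024 ≥ 0 gives two branches, so sqrt: (-5*x) - 7 = 32 or -32.
Step 4. [(-5*x) - 7 = 32 or -32] the outer -7 inverts by adding 7, so sub: -5*x = 39 or -25.
Step 5. [-5*x = 39 or -25] divide by the outer -5. So div: x = -39/5 or 5.

Answer: x ∈ {-39/5, 5}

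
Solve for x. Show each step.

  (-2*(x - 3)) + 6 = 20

Step 1. [(-2*(x - 3)) + 6 = 20] common factor -2 (LHS and 20) — divide through, so factor: (x - 3) - 3 = -10.
Step 2. [(x - 3) - 3 = -10] add 3: x sits inside (… - 3), so sub: x - 3 = -7.
Step 3. [x - 3 = -7] add 3: x sits inside (… - 3). So sub: x = -4.

Answer: x ∈ {-4}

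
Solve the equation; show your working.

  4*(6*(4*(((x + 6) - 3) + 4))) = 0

Step 1. [4*(6*(4*(((x + 6) - 3) + 4))) = 0] LHS = 4·(…); ÷4 both sides. So div: 6*(4*(((x + 6) - 3) + 4)) = 0.
Step 2. [6*(4*(((x + 6) - 3) + 4)) = 0] 6 out front; divide by 6, so div: 4*(((x + 6) - 3) + 4) = 0.
Step 3. [4*(((x + 6) - 3) + 4) = 0] divide by the outer 4. So div: ((x + 6) - 3) + 4 = 0.
Step 4. [((x + 6) - 3) + 4 = 0] subtract 4: x sits inside (… + 4). So sub: (x + 6) - 3 = -4.
Step 5. [(x + 6) - 3 = -4] add 3: x sits inside (… - 3), so sub: x + 6 = -1.
Step 6. [x + 6 = -1] subtract 6: x sits inside (… + 6) ⇒ sub: x = -7.

Answer: x ∈ {-7}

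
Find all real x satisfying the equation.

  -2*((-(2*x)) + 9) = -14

Step 1. [-2*((-(2*x)) + 9) = -14] -2 out front; divide by -2 ⇒ div: (-(2*x)) + 9 = 7.
Step 2. [(-(2*x)) + 9 = 7] subtract 9: x sits inside (… + 9) ⇒ sub: -(2*x) = -2.
Step 3. [-(2*x) = -2] leading − — multiply by −1, so neg: 2*x = 2.
Step 4. [2*x = 2] 2·(inner) — divide through by 2. So div: x = 1.

Answer: x ∈ {1}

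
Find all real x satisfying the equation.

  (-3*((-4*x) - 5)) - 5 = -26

Step 1. [(-3*((-4*x) - 5)) - 5 = -26] 5 comes off first (add 5), so sub: -3*((-4*x) - 5) = -21.
Step 2. [-3*((-4*x) - 5) = -21] divide by the outer -3. So div: (-4*x) - 5 = 7.
Step 3. [(-4*x) - 5 = 7] -5 is outermost — add 5 both sides. So sub: -4*x = 12.
Step 4. [-4*x = 12] -4 out front; divide by -4 ⇒ div: x = -3.

Answer: x ∈ {-3}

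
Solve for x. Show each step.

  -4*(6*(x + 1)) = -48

Step 1. [-4*(6*(x + 1)) = -48] -4·(inner) — divide through by -4 ⇒ div: 6*(x + 1) = 12.
Step 2. [6*(x + 1) = 12] 6·(inner) — divide through by 6, so div: x + 1 = 2.
Step 3. [x + 1 = 2] subtract 1: x sits inside (… + 1) ⇒ sub: x = 1.

Answer: x ∈ {1}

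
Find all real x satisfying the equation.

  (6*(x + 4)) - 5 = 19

Step 1. [(6*(x + 4)) - 5 = 19] peel the -5: add 5 from each side, so sub: 6*(x + 4) = 24.
Step 2. [6*(x + 4) = 24] 6·(inner) — divide through by 6, so div: x + 4 = 4.
Step 3. [x + 4 = 4] 4 comes off first (subtract 4), so sub: x = 0.

Answer: x ∈ {0}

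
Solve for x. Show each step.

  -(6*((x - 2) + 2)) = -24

Step 1. [-(6*((x - 2) + 2)) = -24] LHS negated; negate both sides. So neg: 6*((x - 2) + 2) = 24.
Step 2. [6*((x - 2) + 2) = 24] leading coefficient 6: divide by 6, so div: (x - 2) + 2 = 4.
Step 3. [(x - 2) + 2 = 4] +2 is outermost — subtract 2 both sides ⇒ sub: x - 2 = 2.
Step 4. [x - 2 = 2] -2 is outermost — add 2 both sides, so sub: x = 4.

Answer: x ∈ {4}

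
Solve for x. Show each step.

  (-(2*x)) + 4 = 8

Step 1. [(-(2*x)) + 4 = 8] subtract 4: x sits inside (… + 4) ⇒ sub: -(2*x) = 4.
Step 2. [-(2*x) = 4] leading − — multiply by −1, so neg: 2*x = -4.
Step 3. [2*x = -4] 2 out front; divide by 2 ⇒ div: x = -2.

Answer: x ∈ {-2}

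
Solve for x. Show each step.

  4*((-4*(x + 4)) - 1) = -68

Step 1. [4*((-4*(x + 4)) - 1) = -68] 4·(inner) — divide through by 4. So div: (-4*(x + 4)) - 1 = -17.
Step 2. [(-4*(x + 4)) - 1 = -17] add 1: x sits inside (… - 1), so sub: -4*(x + 4) = -16.
Step 3. [-4*(x + 4) = -16] divide by the outer -4 ⇒ div: x + 4 = 4.
Step 4. [x + 4 = 4] 4 comes off first (subtract 4), so sub: x = 0.

Answer: x ∈ {0}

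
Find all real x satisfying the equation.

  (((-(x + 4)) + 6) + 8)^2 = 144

Step 1. [(((-(x + 4)) + 6) + 8)^2 = 144] LHS squared, RHS 144 ≥ 0: apply √ (±). So sqrt: ((-(x + 4)) + 6) + 8 = 12 or -12.
Step 2. [((-(x + 4)) + 6) + 8 = 12 or -12] subtract 8: x sits inside (… + 8). So sub: (-(x + 4)) + 6 = 4 or -20.
Step 3. [(-(x + 4)) + 6 = 4 or -20] 6 comes off first (subtract 6). So sub: -(x + 4) = -2 or -26.
Step 4. [-(x + 4) = -2 or -26] flip signs both sides ⇒ neg: x + 4 = 2 or 26.
Step 5. [x + 4 = 2 or 26] 4 comes off first (subtract 4). So sub: x = -2 or 22.

Answer: x ∈ {-2, 22}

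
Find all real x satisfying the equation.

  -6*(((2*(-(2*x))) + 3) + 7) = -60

Step 1. [-6*(((2*(-(2*x))) + 3) + 7) = -60] divide by the outer -6, so div: ((2*(-(2*x))) + 3) + 7 = 10.
Step 2. [((2*(-(2*x))) + 3) + 7 = 10] subtract 7: x sits inside (… + 7) ⇒ sub: (2*(-(2*x))) + 3 = 3.
Step 3. [(2*(-(2*x))) + 3 = 3] 3 comes off first (subtract 3) ⇒ sub: 2*(-(2*x)) = 0.
Step 4. [2*(-(2*x)) = 0] divide by the outer 2 ⇒ div: -(2*x) = 0.
Step 5. [-(2*x) = 0] LHS negated; negate both sides. So neg: 2*x = 0.
Step 6. [2*x = 0] LHS = 2·(…); ÷2 both sides, so div: x = 0.

Answer: x ∈ {0}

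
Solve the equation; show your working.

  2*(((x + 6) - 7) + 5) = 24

Step 1. [2*(((x + 6) - 7) + 5) = 24] leading coefficient 2: divide by 2. So div: ((x + 6) - 7) + 5 = 12.
Step 2. [((x + 6) - 7) + 5 = 12] +5 is outermost — subtract 5 both sides. So sub: (x + 6) - 7 = 7.
Step 3. [(x + 6) - 7 = 7] the outer -7 inverts by adding 7. So sub: x + 6 = 14.
Step 4. [x + 6 = 14] +6 is outermost — subtract 6 both sides, so sub: x = 8.

Answer: x ∈ {8}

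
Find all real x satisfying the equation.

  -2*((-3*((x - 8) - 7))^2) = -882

Step 1. [-2*((-3*((x - 8) - 7))^2) = -882] -2·(inner) — divide through by -2, so div: (-3*((x - 8) - 7))^2 = 441.
Step 2. [(-3*((x - 8) - 7))^2 = 441] √ both sides: 441 ≥ 0 gives two branches. So sqrt: -3*((x - 8) - 7) = 21 or -21.
Step 3. [-3*((x - 8) - 7) = 21 or -21] divide by the outer -3. So div: (x - 8) - 7 = -7 or 7.
Step 4. [(x - 8) - 7 = -7 or 7] add 7: x sits inside (… - 7) ⇒ sub: x - 8 = 0 or 14.
Step 5. [x - 8 = 0 or 14] 8 comes off first (add 8). So sub: x = 8 or 22.

Answer: x ∈ {8, 22}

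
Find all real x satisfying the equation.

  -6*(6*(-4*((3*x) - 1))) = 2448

Step 1. [-6*(6*(-4*((3*x) - 1))) = 2448] divide by the outer -6, so div: 6*(-4*((3*x) - 1)) = -408.
Step 2. [6*(-4*((3*x) - 1)) = -408] 6 out front; divide by 6 ⇒ div: -4*((3*x) - 1) = -68.
Step 3. [-4*((3*x) - 1) = -68] -4·(inner) — divide through by -4 ⇒ div: (3*x) - 1 = 17.
Step 4. [(3*x) - 1 = 17] 1 comes off first (add 1). So sub: 3*x = 18.
Step 5. [3*x = 18] LHS = 3·(…); ÷3 both sides, so div: x = 6.

Answer: x ∈ {6}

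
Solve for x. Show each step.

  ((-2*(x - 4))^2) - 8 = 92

Step 1. [((-2*(x - 4))^2) - 8 = 92] 8 comes off first (add 8) ⇒ sub: (-2*(x - 4))^2 = 100.
Step 2. [(-2*(x - 4))^2 = 100] √ both sides: 100 ≥ 0 gives two branches ⇒ sqrt: -2*(x - 4) = 10 or -10.
Step 3. [-2*(x - 4) = 10 or -10] -2·(inner) — divide through by -2, so div: x - 4 = -5 or 5.
Step 4. [x - 4 = -5 or 5] 4 comes off first (add 4) ⇒ sub: x = -1 or 9.

Answer: x ∈ {-1, 9}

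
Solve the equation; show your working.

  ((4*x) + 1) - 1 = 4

Step 1. [((4*x) + 1) - 1 = 4] peel the -1: add 1 from each side. So sub: (4*x) + 1 = 5.
Step 2. [(4*x) + 1 = 5] peel the +1: subtract 1 from each side. So sub: 4*x = 4.
Step 3. [4*x = 4] divide by the outer 4 ⇒ div: x = 1.

Answer: x ∈ {1}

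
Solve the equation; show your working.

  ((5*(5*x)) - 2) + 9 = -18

Step 1. [((5*(5*x)) - 2) + 9 = -18] +9 is outermost — subtract 9 both sides. So sub: (5*(5*x)) - 2 = -27.
Step 2. [(5*(5*x)) - 2 = -27] peel the -2: add 2 from each side. So sub: 5*(5*x) = -25.
Step 3. [5*(5*x) = -25] LHS = 5·(…); ÷5 both sides. So div: 5*x = -5.
Step 4. [5*x = -5] 5 out front; divide by 5. So div: x = -1.

Answer: x ∈ {-1}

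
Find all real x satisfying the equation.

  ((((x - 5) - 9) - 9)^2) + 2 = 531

Step 1. [((((x - 5) - 9) - 9)^2) + 2 = 531] 2 comes off first (subtract 2) ⇒ sub: (((x - 5) - 9) - 9)^2 = 529.
Step 2. [(((x - 5) - 9) - 9)^2 = 529] 529 ≥ 0, LHS is (·)² — take ±√. So sqrt: ((x - 5) - 9) - 9 = 23 or -23.
Step 3. [((x - 5) - 9) - 9 = 23 or -23] -9 is outermost — add 9 both sides, so sub: (x - 5) - 9 = 32 or -14.
Step 4. [(x - 5) - 9 = 32 or -14] 9 comes off first (add 9), so sub: x - 5 = 41 or -5.
Step 5. [x - 5 = 41 or -5] add 5: x sits inside (… - 5). So sub: x = 46 or 0.

Answer: x ∈ {0, 46}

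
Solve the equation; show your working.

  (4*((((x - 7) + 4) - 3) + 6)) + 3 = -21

Step 1. [(4*((((x - 7) + 4) - 3) + 6)) + 3 = -21] 3 comes off first (subtract 3), so sub: 4*((((x - 7) + 4) - 3) + 6) = -24.
Step 2. [4*((((x - 7) + 4) - 3) + 6) = -24] 4·(inner) — divide through by 4 ⇒ div: (((x - 7) + 4) - 3) + 6 = -6.
Step 3. [(((x - 7) + 4) - 3) + 6 = -6] peel the +6: subtract 6 from each side. So sub: ((x - 7) + 4) - 3 = -12.
Step 4. [((x - 7) + 4) - 3 = -12] -3 is outermost — add 3 both sides, so sub: (x - 7) + 4 = -9.
Step 5. [(x - 7) + 4 = -9] 4 comes off first (subtract 4), so sub: x - 7 = -13.
Step 6. [x - 7 = -13] the outer -7 inverts by adding 7 ⇒ sub: x = -6.

Answer: x ∈ {-6}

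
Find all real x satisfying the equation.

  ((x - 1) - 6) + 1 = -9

Step 1. [((x - 1) - 6) + 1 = -9] the outer +1 inverts by subtracting 1 ⇒ sub: (x - 1) - 6 = -10.
Step 2. [(x - 1) - 6 = -10] peel the -6: add 6 from each side. So sub: x - 1 = -4.
Step 3. [x - 1 = -4] add 1: x sits inside (… - 1) ⇒ sub: x = -3.

Answer: x ∈ {-3}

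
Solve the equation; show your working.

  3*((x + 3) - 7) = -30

Step 1. [3*((x + 3) - 7) = -30] LHS = 3·(…); ÷3 both sides ⇒ div: (x + 3) - 7 = -10.
Step 2. [(x + 3) - 7 = -10] add 7: x sits inside (… - 7) ⇒ sub: x + 3 = -3.
Step 3. [x + 3 = -3] +3 is outermost — subtract 3 both sides ⇒ sub: x = -6.

Answer: x ∈ {-6}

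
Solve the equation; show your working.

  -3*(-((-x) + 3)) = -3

Step 1. [-3*(-((-x) + 3)) = -3] divide by the outer -3, so div: -((-x) + 3) = 1.
Step 2. [-((-x) + 3) = 1] flip signs both sides. So neg: (-x) + 3 = -1.
Step 3. [(-x) + 3 = -1] the outer +3 inverts by subtracting 3 ⇒ sub: -x = -4.
Step 4. [-x = -4] flip signs both sides ⇒ neg: x = 4.

Answer: x ∈ {4}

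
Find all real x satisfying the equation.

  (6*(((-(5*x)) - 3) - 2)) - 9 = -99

Step 1. [(6*(((-(5*x)) - 3) - 2)) - 9 = -99] 9 comes off first (add 9), so sub: 6*(((-(5*x)) - 3) - 2) = -90.
Step 2. [6*(((-(5*x)) - 3) - 2) = -90] divide by the outer 6 ⇒ div: ((-(5*x)) - 3) - 2 = -15.
Step 3. [((-(5*x)) - 3) - 2 = -15] add 2: x sits inside (… - 2), so sub: (-(5*x)) - 3 = -13.
Step 4. [(-(5*x)) - 3 = -13] the outer -3 inverts by adding 3 ⇒ sub: -(5*x) = -10.
Step 5. [-(5*x) = -10] flip signs both sides. So neg: 5*x = 10.
Step 6. [5*x = 10] 5·(inner) — divide through by 5 ⇒ div: x = 2.

Answer: x ∈ {2}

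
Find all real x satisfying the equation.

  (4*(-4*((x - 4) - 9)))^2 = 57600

Step 1. [(4*(-4*((x - 4) - 9)))^2 = 57600] √ both sides: 57600 ≥ 0 gives two branches ⇒ sqrt: 4*(-4*((x - 4) - 9)) = 240 or -240.
Step 2. [4*(-4*((x - 4) - 9)) = 240 or -240] 4 out front; divide by 4, so div: -4*((x - 4) - 9) = 60 or -60.
Step 3. [-4*((x - 4) - 9) = 60 or -60] -4 out front; divide by -4, so div: (x - 4) - 9 = -15 or 15.
Step 4. [(x - 4) - 9 = -15 or 15] 9 comes off first (add 9). So sub: x - 4 = -6 or 24.
Step 5. [x - 4 = -6 or 24] add 4: x sits inside (… - 4) ⇒ sub: x = -2 or 28.

Answer: x ∈ {-2, 28}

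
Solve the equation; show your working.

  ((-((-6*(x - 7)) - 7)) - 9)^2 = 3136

Step 1. [((-((-6*(x - 7)) - 7)) - 9)^2 = 3136] LHS squared, RHS 3136 ≥ 0: apply √ (±). So sqrt: (-((-6*(x - 7)) - 7)) - 9 = 56 or -56.
Step 2. [(-((-6*(x - 7)) - 7)) - 9 = 56 or -56] 9 comes off first (add 9) ⇒ sub: -((-6*(x - 7)) - 7) = 65 or -47.
Step 3. [-((-6*(x - 7)) - 7) = 65 or -47] flip signs both sides ⇒ neg: (-6*(x - 7)) - 7 = -65 or 47.
Step 4. [(-6*(x - 7)) - 7 = -65 or 47] add 7: x sits inside (… - 7) ⇒ sub: -6*(x - 7) = -58 or 54.
Step 5. [-6*(x - 7) = -58 or 54] leading coefficient -6: divide by -6. So div: x - 7 = 29/3 or -9.
Step 6. [x - 7 = 29/3 or -9] -7 is outermost — add 7 both sides, so sub: x = 50/3 or -2.

Answer: x ∈ {-2, 50/3}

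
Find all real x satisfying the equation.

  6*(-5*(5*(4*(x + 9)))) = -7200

Step 1. [6*(-5*(5*(4*(x + 9)))) = -7200] LHS = 6·(…); ÷6 both sides. So div: -5*(5*(4*(x + 9))) = -1200.
Step 2. [-5*(5*(4*(x + 9))) = -1200] LHS = -5·(…); ÷-5 both sides. So div: 5*(4*(x + 9)) = 240.
Step 3. [5*(4*(x + 9)) = 240] leading coefficient 5: divide by 5, so div: 4*(x + 9) = 48.
Step 4. [4*(x + 9) = 48] 4·(inner) — divide through by 4. So div: x + 9 = 12.
Step 5. [x + 9 = 12] the outer +9 inverts by subtracting 9 ⇒ sub: x = 3.

Answer: x ∈ {3}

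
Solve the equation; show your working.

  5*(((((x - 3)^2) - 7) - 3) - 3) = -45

Step 1. [5*(((((x - 3)^2) - 7) - 3) - 3) = -45] LHS = 5·(…); ÷5 both sides, so div: ((((x - 3)^2) - 7) - 3) - 3 = -9.
Step 2. [((((x - 3)^2) - 7) - 3) - 3 = -9] peel the -3: add 3 from each side ⇒ sub: (((x - 3)^2) - 7) - 3 = -6.
Step 3. [(((x - 3)^2) - 7) - 3 = -6] the outer -3 inverts by adding 3. So sub: ((x - 3)^2) - 7 = -3.
Step 4. [((x - 3)^2) - 7 = -3] -7 is outermost — add 7 both sides, so sub: (x - 3)^2 = 4.
Step 5. [(x - 3)^2 = 4] LHS squared, RHS 4 ≥ 0: apply √ (±) ⇒ sqrt: x - 3 = 2 or -2.
Step 6. [x - 3 = 2 or -2] peel the -3: add 3 from each side, so sub: x = 5 or 1.

Answer: x ∈ {1, 5}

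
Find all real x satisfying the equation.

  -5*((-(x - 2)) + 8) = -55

Step 1. [-5*((-(x - 2)) + 8) = -55] -5 out front; divide by -5 ⇒ div: (-(x - 2)) + 8 = 11.
Step 2. [(-(x - 2)) + 8 = 11] subtract 8: x sits inside (… + 8). So sub: -(x - 2) = 3.
Step 3. [-(x - 2) = 3] leading − — multiply by −1 ⇒ neg: x - 2 = -3.
Step 4. [x - 2 = -3] the outer -2 inverts by adding 2 ⇒ sub: x = -1.

Answer: x ∈ {-1}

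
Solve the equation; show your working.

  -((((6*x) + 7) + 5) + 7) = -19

Step 1. [-((((6*x) + 7) + 5) + 7) = -19] LHS negated; negate both sides, so neg: (((6*x) + 7) + 5) + 7 = 19.
Step 2. [(((6*x) + 7) + 5) + 7 = 19] 7 comes off first (subtract 7), so sub: ((6*x) + 7) + 5 = 12.
Step 3. [((6*x) + 7) + 5 = 12] 5 comes off first (subtract 5). So sub: (6*x) + 7 = 7.
Step 4. [(6*x) + 7 = 7] +7 is outermost — subtract 7 both sides. So sub: 6*x = 0.
Step 5. [6*x = 0] divide by the outer 6 ⇒ div: x = 0.

Answer: x ∈ {0}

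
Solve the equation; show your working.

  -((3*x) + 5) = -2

Step 1. [-((3*x) + 5) = -2] flip signs both sides, so neg: (3*x) + 5 = 2.
Step 2. [(3*x) + 5 = 2] +5 is outermost — subtract 5 both sides ⇒ sub: 3*x = -3.
Step 3. [3*x = -3] 3·(inner) — divide through by 3. So div: x = -1.

Answer: x ∈ {-1}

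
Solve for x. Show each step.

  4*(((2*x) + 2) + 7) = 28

Step 1. [4*(((2*x) + 2) + 7) = 28] LHS = 4·(…); ÷4 both sides ⇒ div: ((2*x) + 2) + 7 = 7.
Step 2. [((2*x) + 2) + 7 = 7] the outer +7 inverts by subtracting 7 ⇒ sub: (2*x) + 2 = 0.
Step 3. [(2*x) + 2 = 0] 2 comes off first (subtract 2). So sub: 2*x = -2.
Step 4. [2*x = -2] LHS = 2·(…); ÷2 both sides, so div: x = -1.

Answer: x ∈ {-1}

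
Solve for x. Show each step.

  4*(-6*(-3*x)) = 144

Step 1. [4*(-6*(-3*x)) = 144] LHS = 4·(…); ÷4 both sides. So div: -6*(-3*x) = 36.
Step 2. [-6*(-3*x) = 36] -6 out front; divide by -6. So div: -3*x = -6.
Step 3. [-3*x = -6] -3·(inner) — divide through by -3, so div: x = 2.

Answer: x ∈ {2}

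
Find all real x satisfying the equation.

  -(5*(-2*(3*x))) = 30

Step 1. [-(5*(-2*(3*x))) = 30] LHS negated; negate both sides. So neg: 5*(-2*(3*x)) = -30.
Step 2. [5*(-2*(3*x)) = -30] leading coefficient 5: divide by 5, so div: -2*(3*x) = -6.
Step 3. [-2*(3*x) = -6] -2 out front; divide by -2. So div: 3*x = 3.
Step 4. [3*x = 3] leading coefficient 3: divide by 3. So div: x = 1.

Answer: x ∈ {1}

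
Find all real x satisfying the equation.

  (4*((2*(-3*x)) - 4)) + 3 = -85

Step 1. [(4*((2*(-3*x)) - 4)) + 3 = -85] +3 is outermost — subtract 3 both sides. So sub: 4*((2*(-3*x)) - 4) = -88.
Step 2. [4*((2*(-3*x)) - 4) = -88] divide by the outer 4 ⇒ div: (2*(-3*x)) - 4 = -22.
Step 3. [(2*(-3*x)) - 4 = -22] peel the -4: add 4 from each side, so sub: 2*(-3*x) = -18.
Step 4. [2*(-3*x) = -18] divide by the outer 2, so div: -3*x = -9.
Step 5. [-3*x = -9] divide by the outer -3. So div: x = 3.

Answer: x ∈ {3}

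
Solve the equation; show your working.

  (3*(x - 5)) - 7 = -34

Step 1. [(3*(x - 5)) - 7 = -34] add 7: x sits inside (… - 7). So sub: 3*(x - 5) = -27.
Step 2. [3*(x - 5) = -27] divide by the outer 3. So div: x - 5 = -9.
Step 3. [x - 5 = -9] peel the -5: add 5 from each side. So sub: x = -4.

Answer: x ∈ {-4}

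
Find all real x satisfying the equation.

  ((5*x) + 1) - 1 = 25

Step 1. [((5*x) + 1) - 1 = 25] 1 comes off first (add 1). So sub: (5*x) + 1 = 26.
Step 2. [(5*x) + 1 = 26] subtract 1: x sits inside (… + 1). So sub: 5*x = 25.
Step 3. [5*x = 25] 5·(inner) — divide through by 5, so div: x = 5.

Answer: x ∈ {5}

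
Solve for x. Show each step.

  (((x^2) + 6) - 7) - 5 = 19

Step 1. [(((x^2) + 6) - 7) - 5 = 19] 5 comes off first (add 5) ⇒ sub: ((x^2) + 6) - 7 = 24.
Step 2. [((x^2) + 6) - 7 = 24] -7 is outermost — add 7 both sides ⇒ sub: (x^2) + 6 = 31.
Step 3. [(x^2) + 6 = 31] +6 is outermost — subtract 6 both sides ⇒ sub: x^2 = 25.
Step 4. [x^2 = 25] √ both sides: 25 ≥ 0 gives two branches, so sqrt: x = 5 or -5.

Answer: x ∈ {-5, 5}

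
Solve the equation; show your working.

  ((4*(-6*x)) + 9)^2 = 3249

Step 1. [((4*(-6*x)) + 9)^2 = 3249] 3249 ≥ 0, LHS is (·)² — take ±√. So sqrt: (4*(-6*x)) + 9 = 57 or -57.
Step 2. [(4*(-6*x)) + 9 = 57 or -57] 9 comes off first (subtract 9). So sub: 4*(-6*x) = 48 or -66.
Step 3. [4*(-6*x) = 48 or -66] LHS = 4·(…); ÷4 both sides. So div: -6*x = 12 or -33/2.
Step 4. [-6*x = 12 or -33/2] -6 out front; divide by -6, so div: x = -2 or 11/4.

Answer: x ∈ {-2, 11/4}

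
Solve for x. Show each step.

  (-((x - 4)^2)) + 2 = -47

Step 1. [(-((x - 4)^2)) + 2 = -47] subtract 2: x sits inside (… + 2), so sub: -((x - 4)^2) = -49.
Step 2. [-((x - 4)^2) = -49] leading − — multiply by −1. So neg: (x - 4)^2 = 49.
Step 3. [(x - 4)^2 = 49] 49 ≥ 0, LHS is (·)² — take ±√ ⇒ sqrt: x - 4 = 7 or -7.
Step 4. [x - 4 = 7 or -7] -4 is outermost — add 4 both sides. So sub: x = 11 or -3.

Answer: x ∈ {-3, 11}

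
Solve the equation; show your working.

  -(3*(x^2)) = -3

Step 1. [-(3*(x^2)) = -3] leading − — multiply by −1. So neg: 3*(x^2) = 3.
Step 2. [3*(x^2) = 3] divide by the outer 3. So div: x^2 = 1.
Step 3. [x^2 = 1] √ both sides: 1 ≥ 0 gives two branches ⇒ sqrt: x = 1 or -1.

Answer: x ∈ {-1, 1}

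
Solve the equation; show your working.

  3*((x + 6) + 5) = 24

Step 1. [3*((x + 6) + 5) = 24] 3 out front; divide by 3, so div: (x + 6) + 5 = 8.
Step 2. [(x + 6) + 5 = 8] +5 is outermost — subtract 5 both sides, so sub: x + 6 = 3.
Step 3. [x + 6 = 3] 6 comes off first (subtract 6). So sub: x = -3.

Answer: x ∈ {-3}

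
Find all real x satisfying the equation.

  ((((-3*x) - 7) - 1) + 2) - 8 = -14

Step 1. [((((-3*x) - 7) - 1) + 2) - 8 = -14] -8 is outermost — add 8 both sides, so sub: (((-3*x) - 7) - 1) + 2 = -6.
Step 2. [(((-3*x) - 7) - 1) + 2 = -6] 2 comes off first (subtract 2) ⇒ sub: ((-3*x) - 7) - 1 = -8.
Step 3. [((-3*x) - 7) - 1 = -8] the outer -1 inverts by adding 1, so sub: (-3*x) - 7 = -7.
Step 4. [(-3*x) - 7 = -7] peel the -7: add 7 from each side. So sub: -3*x = 0.
Step 5. [-3*x = 0] divide by the outer -3. So div: x = 0.

Answer: x ∈ {0}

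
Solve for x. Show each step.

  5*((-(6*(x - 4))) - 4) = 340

Step 1. [5*((-(6*(x - 4))) - 4) = 340] divide by the outer 5. So div: (-(6*(x - 4))) - 4 = 68.
Step 2. [(-(6*(x - 4))) - 4 = 68] -4 is outermost — add 4 both sides ⇒ sub: -(6*(x - 4)) = 72.
Step 3. [-(6*(x - 4)) = 72] flip signs both sides, so neg: 6*(x - 4) = -72.
Step 4. [6*(x - 4) = -72] 6 out front; divide by 6, so div: x - 4 = -12.
Step 5. [x - 4 = -12] the outer -4 inverts by adding 4. So sub: x = -8.

Answer: x ∈ {-8}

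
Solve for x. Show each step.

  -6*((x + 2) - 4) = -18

Step 1. [-6*((x + 2) - 4) = -18] LHS = -6·(…); ÷-6 both sides ⇒ div: (x + 2) - 4 = 3.
Step 2. [(x + 2) - 4 = 3] the outer -4 inverts by adding 4, so sub: x + 2 = 7.
Step 3. [x + 2 = 7] the outer +2 inverts by subtracting 2, so sub: x = 5.

Answer: x ∈ {5}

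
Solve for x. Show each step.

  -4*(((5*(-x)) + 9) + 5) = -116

Step 1. [-4*(((5*(-x)) + 9) + 5) = -116] leading coefficient -4: divide by -4. So div: ((5*(-x)) + 9) + 5 = 29.
Step 2. [((5*(-x)) + 9) + 5 = 29] subtract 5: x sits inside (… + 5). So sub: (5*(-x)) + 9 = 24.
Step 3. [(5*(-x)) + 9 = 24] the outer +9 inverts by subtracting 9 ⇒ sub: 5*(-x) = 15.
Step 4. [5*(-x) = 15] LHS = 5·(…); ÷5 both sides ⇒ div: -x = 3.
Step 5. [-x = 3] flip signs both sides, so neg: x = -3.

Answer: x ∈ {-3}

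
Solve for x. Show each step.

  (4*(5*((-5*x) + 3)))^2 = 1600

Step 1. [(4*(5*((-5*x) + 3)))^2 = 1600] √ both sides: 1600 ≥ 0 gives two branches, so sqrt: 4*(5*((-5*x) + 3)) = 40 or -40.
Step 2. [4*(5*((-5*x) + 3)) = 40 or -40] 4 out front; divide by 4, so div: 5*((-5*x) + 3) = 10 or -10.
Step 3. [5*((-5*x) + 3) = 10 or -10] divide by the outer 5, so div: (-5*x) + 3 = 2 or -2.
Step 4. [(-5*x) + 3 = 2 or -2] 3 comes off first (subtract 3) ⇒ sub: -5*x = -1 or -5.
Step 5. [-5*x = -1 or -5] LHS = -5·(…); ÷-5 both sides. So div: x = 1/5 or 1.

Answer: x ∈ {1/5, 1}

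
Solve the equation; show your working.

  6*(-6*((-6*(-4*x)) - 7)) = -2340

Step 1. [6*(-6*((-6*(-4*x)) - 7)) = -2340] 6·(inner) — divide through by 6 ⇒ div: -6*((-6*(-4*x)) - 7) = -390.
Step 2. [-6*((-6*(-4*x)) - 7) = -390] -6 out front; divide by -6, so div: (-6*(-4*x)) - 7 = 65.
Step 3. [(-6*(-4*x)) - 7 = 65] peel the -7: add 7 from each side ⇒ sub: -6*(-4*x) = 72.
Step 4. [-6*(-4*x) = 72] divide by the outer -6, so div: -4*x = -12.
Step 5. [-4*x = -12] leading coefficient -4: divide by -4, so div: x = 3.

Answer: x ∈ {3}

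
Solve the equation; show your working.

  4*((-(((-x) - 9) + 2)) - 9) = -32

Step 1. [4*((-(((-x) - 9) + 2)) - 9) = -32] 4 out front; divide by 4, so div: (-(((-x) - 9) + 2)) - 9 = -8.
Step 2. [(-(((-x) - 9) + 2)) - 9 = -8] peel the -9: add 9 from each side. So sub: -(((-x) - 9) + 2) = 1.
Step 3. [-(((-x) - 9) + 2) = 1] leading − — multiply by −1, so neg: ((-x) - 9) + 2 = -1.
Step 4. [((-x) - 9) + 2 = -1] 2 comes off first (subtract 2), so sub: (-x) - 9 = -3.
Step 5. [(-x) - 9 = -3] peel the -9: add 9 from each side. So sub: -x = 6.
Step 6. [-x = 6] LHS negated; negate both sides ⇒ neg: x = -6.

Answer: x ∈ {-6}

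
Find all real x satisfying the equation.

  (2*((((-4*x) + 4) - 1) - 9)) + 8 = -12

Step 1. [(2*((((-4*x) + 4) - 1) - 9)) + 8 = -12] +8 is outermost — subtract 8 both sides. So sub: 2*((((-4*x) + 4) - 1) - 9) = -20.
Step 2. [2*((((-4*x) + 4) - 1) - 9) = -20] 2 out front; divide by 2. So div: (((-4*x) + 4) - 1) - 9 = -10.
Step 3. [(((-4*x) + 4) - 1) - 9 = -10] peel the -9: add 9 from each side. So sub: ((-4*x) + 4) - 1 = -1.
Step 4. [((-4*x) + 4) - 1 = -1] -1 is outermost — add 1 both sides. So sub: (-4*x) + 4 = 0.
Step 5. [(-4*x) + 4 = 0] common factor -4 (LHS and 0) — divide through, so factor: x - 1 = 0.
Step 6. [x - 1 = 0] the outer -1 inverts by adding 1, so sub: x = 1.

Answer: x ∈ {1}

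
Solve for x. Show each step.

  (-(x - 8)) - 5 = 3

Step 1. [(-(x - 8)) - 5 = 3] peel the -5: add 5 from each side, so sub: -(x - 8) = 8.
Step 2. [-(x - 8) = 8] flip signs both sides ⇒ neg: x - 8 = -8.
Step 3. [x - 8 = -8] peel the -8: add 8 from each side. So sub: x = 0.

Answer: x ∈ {0}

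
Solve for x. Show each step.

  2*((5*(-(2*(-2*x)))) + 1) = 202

Step 1. [2*((5*(-(2*(-2*x)))) + 1) = 202] LHS = 2·(…); ÷2 both sides. So div: (5*(-(2*(-2*x)))) + 1 = 101.
Step 2. [(5*(-(2*(-2*x)))) + 1 = 101] the outer +1 inverts by subtracting 1. So sub: 5*(-(2*(-2*x))) = 100.
Step 3. [5*(-(2*(-2*x))) = 100] divide by the outer 5, so div: -(2*(-2*x)) = 20.
Step 4. [-(2*(-2*x)) = 20] LHS negated; negate both sides. So neg: 2*(-2*x) = -20.
Step 5. [2*(-2*x) = -20] divide by the outer 2. So div: -2*x = -10.
Step 6. [-2*x = -10] -2 out front; divide by -2. So div: x = 5.

Answer: x ∈ {5}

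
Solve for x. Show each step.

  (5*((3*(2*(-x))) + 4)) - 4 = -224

Step 1. [(5*((3*(2*(-x))) + 4)) - 4 = -224] peel the -4: add 4 from each side ⇒ sub: 5*((3*(2*(-x))) + 4) = -220.
Step 2. [5*((3*(2*(-x))) + 4) = -220] leading coefficient 5: divide by 5, so div: (3*(2*(-x))) + 4 = -44.
Step 3. [(3*(2*(-x))) + 4 = -44] the outer +4 inverts by subtracting 4. So sub: 3*(2*(-x)) = -48.
Step 4. [3*(2*(-x)) = -48] LHS = 3·(…); ÷3 both sides ⇒ div: 2*(-x) = -16.
Step 5. [2*(-x) = -16] 2·(inner) — divide through by 2. So div: -x = -8.
Step 6. [-x = -8] LHS negated; negate both sides, so neg: x = 8.

Answer: x ∈ {8}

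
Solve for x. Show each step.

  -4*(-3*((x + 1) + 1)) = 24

Step 1. [-4*(-3*((x + 1) + 1)) = 24] leading coefficient -4: divide by -4 ⇒ div: -3*((x + 1) + 1) = -6.
Step 2. [-3*((x + 1) + 1) = -6] -3 out front; divide by -3. So div: (x + 1) + 1 = 2.
Step 3. [(x + 1) + 1 = 2] subtract 1: x sits inside (… + 1) ⇒ sub: x + 1 = 1.
Step 4. [x + 1 = 1] 1 comes off first (subtract 1), so sub: x = 0.

Answer: x ∈ {0}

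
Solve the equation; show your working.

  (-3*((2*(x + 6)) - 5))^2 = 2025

Step 1. [(-3*((2*(x + 6)) - 5))^2 = 2025] √ both sides: 2025 ≥ 0 gives two branches ⇒ sqrt: -3*((2*(x + 6)) - 5) = 45 or -45.
Step 2. [-3*((2*(x + 6)) - 5) = 45 or -45] -3 out front; divide by -3, so div: (2*(x + 6)) - 5 = -15 or 15.
Step 3. [(2*(x + 6)) - 5 = -15 or 15] 5 comes off first (add 5), so sub: 2*(x + 6) = -10 or 20.
Step 4. [2*(x + 6) = -10 or 20] LHS = 2·(…); ÷2 both sides, so div: x + 6 = -5 or 10.
Step 5. [x + 6 = -5 or 10] 6 comes off first (subtract 6), so sub: x = -11 or 4.

Answer: x ∈ {-11, 4}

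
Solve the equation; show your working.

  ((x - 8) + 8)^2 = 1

Step 1. [((x - 8) + 8)^2 = 1] LHS squared, RHS 1 ≥ 0: apply √ (±). So sqrt: (x - 8) + 8 = 1 or -1.
Step 2. [(x - 8) + 8 = 1 or -1] 8 comes off first (subtract 8), so sub: x - 8 = -7 or -9.
Step 3. [x - 8 = -7 or -9] the outer -8 inverts by adding 8, so sub: x = 1 or -1.

Answer: x ∈ {-1, 1}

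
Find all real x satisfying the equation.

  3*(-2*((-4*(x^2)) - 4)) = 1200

Step 1. [3*(-2*((-4*(x^2)) - 4)) = 1200] 3·(inner) — divide through by 3, so div: -2*((-4*(x^2)) - 4) = 400.
Step 2. [-2*((-4*(x^2)) - 4) = 400] LHS = -2·(…); ÷-2 both sides. So div: (-4*(x^2)) - 4 = -200.
Step 3. [(-4*(x^2)) - 4 = -200] -4 divides every term; factor it out, so factor: (x^2) + 1 = 50.
Step 4. [(x^2) + 1 = 50] peel the +1: subtract 1 from each side ⇒ sub: x^2 = 49.
Step 5. [x^2 = 49] LHS squared, RHS 49 ≥ 0: apply √ (±). So sqrt: x = 7 or -7.

Answer: x ∈ {-7, 7}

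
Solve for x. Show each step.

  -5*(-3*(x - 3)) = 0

Step 1. [-5*(-3*(x - 3)) = 0] -5·(inner) — divide through by -5, so div: -3*(x - 3) = 0.
Step 2. [-3*(x - 3) = 0] divide by the outer -3. So div: x - 3 = 0.
Step 3. [x - 3 = 0] -3 is outermost — add 3 both sides ⇒ sub: x = 3.

Answer: x ∈ {3}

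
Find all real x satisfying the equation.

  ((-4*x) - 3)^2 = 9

Step 1. [((-4*x) - 3)^2 = 9] 9 ≥ 0, LHS is (·)² — take ±√ ⇒ sqrt: (-4*x) - 3 = 3 or -3.
Step 2. [(-4*x) - 3 = 3 or -3] -3 is outermost — add 3 both sides ⇒ sub: -4*x = 6 or 0.
Step 3. [-4*x = 6 or 0] -4 out front; divide by -4. So div: x = -3/2 or 0.

Answer: x ∈ {-3/2, 0}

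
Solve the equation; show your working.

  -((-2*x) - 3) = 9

Step 1. [-((-2*x) - 3) = 9] LHS negated; negate both sides ⇒ neg: (-2*x) - 3 = -9.
Step 2. [(-2*x) - 3 = -9] peel the -3: add 3 from each side ⇒ sub: -2*x = -6.
Step 3. [-2*x = -6] -2 out front; divide by -2. So div: x = 3.

Answer: x ∈ {3}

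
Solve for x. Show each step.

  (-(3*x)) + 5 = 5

Step 1. [(-(3*x)) + 5 = 5] the outer +5 inverts by subtracting 5 ⇒ sub: -(3*x) = 0.
Step 2. [-(3*x) = 0] flip signs both sides, so neg: 3*x = 0.
Step 3. [3*x = 0] 3 out front; divide by 3, so div: x = 0.

Answer: x ∈ {0}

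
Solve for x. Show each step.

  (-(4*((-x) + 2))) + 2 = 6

Step 1. [(-(4*((-x) + 2))) + 2 = 6] peel the +2: subtract 2 from each side. So sub: -(4*((-x) + 2)) = 4.
Step 2. [-(4*((-x) + 2)) = 4] flip signs both sides, so neg: 4*((-x) + 2) = -4.
Step 3. [4*((-x) + 2) = -4] LHS = 4·(…); ÷4 both sides ⇒ div: (-x) + 2 = -1.
Step 4. [(-x) + 2 = -1] the outer +2 inverts by subtracting 2. So sub: -x = -3.
Step 5. [-x = -3] leading − — multiply by −1 ⇒ neg: x = 3.

Answer: x ∈ {3}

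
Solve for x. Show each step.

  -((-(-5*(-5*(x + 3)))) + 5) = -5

Step 1. [-((-(-5*(-5*(x + 3)))) + 5) = -5] flip signs both sides. So neg: (-(-5*(-5*(x + 3)))) + 5 = 5.
Step 2. [(-(-5*(-5*(x + 3)))) + 5 = 5] subtract 5: x sits inside (… + 5), so sub: -(-5*(-5*(x + 3))) = 0.
Step 3. [-(-5*(-5*(x + 3))) = 0] LHS negated; negate both sides, so neg: -5*(-5*(x + 3)) = 0.
Step 4. [-5*(-5*(x + 3)) = 0] -5·(inner) — divide through by -5. So div: -5*(x + 3) = 0.
Step 5. [-5*(x + 3) = 0] leading coefficient -5: divide by -5, so div: x + 3 = 0.
Step 6. [x + 3 = 0] subtract 3: x sits inside (… + 3). So sub: x = -3.

Answer: x ∈ {-3}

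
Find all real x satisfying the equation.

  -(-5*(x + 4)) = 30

Step 1. [-(-5*(x + 4)) = 30] leading − — multiply by −1. So neg: -5*(x + 4) = -30.
Step 2. [-5*(x + 4) = -30] leading coefficient -5: divide by -5 ⇒ div: x + 4 = 6.
Step 3. [x + 4 = 6] 4 comes off first (subtract 4), so sub: x = 2.

Answer: x ∈ {2}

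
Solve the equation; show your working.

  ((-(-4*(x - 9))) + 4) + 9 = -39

Step 1. [((-(-4*(x - 9))) + 4) + 9 = -39] +9 is outermost — subtract 9 both sides. So sub: (-(-4*(x - 9))) + 4 = -48.
Step 2. [(-(-4*(x - 9))) + 4 = -48] peel the +4: subtract 4 from each side. So sub: -(-4*(x - 9)) = -52.
Step 3. [-(-4*(x - 9)) = -52] LHS negated; negate both sides ⇒ neg: -4*(x - 9) = 52.
Step 4. [-4*(x - 9) = 52] leading coefficient -4: divide by -4 ⇒ div: x - 9 = -13.
Step 5. [x - 9 = -13] 9 comes off first (add 9) ⇒ sub: x = -4.

Answer: x ∈ {-4}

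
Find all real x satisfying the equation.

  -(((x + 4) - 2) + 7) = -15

Step 1. [-(((x + 4) - 2) + 7) = -15] flip signs both sides ⇒ neg: ((x + 4) - 2) + 7 = 15.
Step 2. [((x + 4) - 2) + 7 = 15] the outer +7 inverts by subtracting 7. So sub: (x + 4) - 2 = 8.
Step 3. [(x + 4) - 2 = 8] 2 comes off first (add 2). So sub: x + 4 = 10.
Step 4. [x + 4 = 10] 4 comes off first (subtract 4) ⇒ sub: x = 6.

Answer: x ∈ {6}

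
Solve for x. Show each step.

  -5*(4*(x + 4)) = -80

Step 1. [-5*(4*(x + 4)) = -80] leading coefficient -5: divide by -5, so div: 4*(x + 4) = 16.
Step 2. [4*(x + 4) = 16] 4·(inner) — divide through by 4. So div: x + 4 = 4.
Step 3. [x + 4 = 4] 4 comes off first (subtract 4). So sub: x = 0.

Answer: x ∈ {0}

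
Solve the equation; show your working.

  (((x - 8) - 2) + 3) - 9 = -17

Step 1. [(((x - 8) - 2) + 3) - 9 = -17] peel the -9: add 9 from each side ⇒ sub: ((x - 8) - 2) + 3 = -8.
Step 2. [((x - 8) - 2) + 3 = -8] peel the +3: subtract 3 from each side. So sub: (x - 8) - 2 = -11.
Step 3. [(x - 8) - 2 = -11] add 2: x sits inside (… - 2) ⇒ sub: x - 8 = -9.
Step 4. [x - 8 = -9] 8 comes off first (add 8) ⇒ sub: x = -1.

Answer: x ∈ {-1}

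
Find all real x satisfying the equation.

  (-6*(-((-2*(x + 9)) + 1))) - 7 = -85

Step 1. [(-6*(-((-2*(x + 9)) + 1))) - 7 = -85] 7 comes off first (add 7). So sub: -6*(-((-2*(x + 9)) + 1)) = -78.
Step 2. [-6*(-((-2*(x + 9)) + 1)) = -78] -6·(inner) — divide through by -6 ⇒ div: -((-2*(x + 9)) + 1) = 13.
Step 3. [-((-2*(x + 9)) + 1) = 13] flip signs both sides. So neg: (-2*(x + 9)) + 1 = -13.
Step 4. [(-2*(x + 9)) + 1 = -13] the outer +1 inverts by subtracting 1, so sub: -2*(x + 9) = -14.
Step 5. [-2*(x + 9) = -14] -2·(inner) — divide through by -2. So div: x + 9 = 7.
Step 6. [x + 9 = 7] +9 is outermost — subtract 9 both sides, so sub: x = -2.

Answer: x ∈ {-2}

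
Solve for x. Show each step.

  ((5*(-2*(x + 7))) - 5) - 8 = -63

Step 1. [((5*(-2*(x + 7))) - 5) - 8 = -63] 8 comes off first (add 8) ⇒ sub: (5*(-2*(x + 7))) - 5 = -55.
Step 2. [(5*(-2*(x + 7))) - 5 = -55] common factor 5 (LHS and -55) — divide through. So factor: (-2*(x + 7)) - 1 = -11.
Step 3. [(-2*(x + 7)) - 1 = -11] the outer -1 inverts by adding 1, so sub: -2*(x + 7) = -10.
Step 4. [-2*(x + 7) = -10] LHS = -2·(…); ÷-2 both sides. So div: x + 7 = 5.
Step 5. [x + 7 = 5] peel the +7: subtract 7 from each side, so sub: x = -2.

Answer: x ∈ {-2}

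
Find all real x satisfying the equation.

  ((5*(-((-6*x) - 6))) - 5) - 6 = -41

Step 1. [((5*(-((-6*x) - 6))) - 5) - 6 = -41] the outer -6 inverts by adding 6. So sub: (5*(-((-6*x) - 6))) - 5 = -35.
Step 2. [(5*(-((-6*x) - 6))) - 5 = -35] 5 divides every term; factor it out ⇒ factor: (-((-6*x) - 6)) - 1 = -7.
Step 3. [(-((-6*x) - 6)) - 1 = -7] add 1: x sits inside (… - 1). So sub: -((-6*x) - 6) = -6.
Step 4. [-((-6*x) - 6) = -6] leading − — multiply by −1. So neg: (-6*x) - 6 = 6.
Step 5. [(-6*x) - 6 = 6] common factor -6 (LHS and 6) — divide through, so factor: x + 1 = -1.
Step 6. [x + 1 = -1] +1 is outermost — subtract 1 both sides. So sub: x = -2.

Answer: x ∈ {-2}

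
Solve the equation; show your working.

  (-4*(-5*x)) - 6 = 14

Step 1. [(-4*(-5*x)) - 6 = 14] peel the -6: add 6 from each side. So sub: -4*(-5*x) = 20.
Step 2. [-4*(-5*x) = 20] divide by the outer -4. So div: -5*x = -5.
Step 3. [-5*x = -5] -5·(inner) — divide through by -5 ⇒ div: x = 1.

Answer: x ∈ {1}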